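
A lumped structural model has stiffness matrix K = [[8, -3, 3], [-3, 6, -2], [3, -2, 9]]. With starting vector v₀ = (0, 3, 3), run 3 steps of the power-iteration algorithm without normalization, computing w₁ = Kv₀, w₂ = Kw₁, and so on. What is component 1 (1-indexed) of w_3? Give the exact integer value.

621

w1 = Kv₀ = (8·0 + (-3)·3 + 3·3; (-3)·0 + 6·3 + (-2)·3; 3·0 + (-2)·3 + 9·3) = (0, 12, 21)
w2 = Kw1 = (8·0 + (-3)·12 + 3·21; (-3)·0 + 6·12 + (-2)·21; 3·0 + (-2)·12 + 9·21) = (27, 30, 165)
w3 = Kw2 = (621, -231, 1506)
The requested component of w3 is 621.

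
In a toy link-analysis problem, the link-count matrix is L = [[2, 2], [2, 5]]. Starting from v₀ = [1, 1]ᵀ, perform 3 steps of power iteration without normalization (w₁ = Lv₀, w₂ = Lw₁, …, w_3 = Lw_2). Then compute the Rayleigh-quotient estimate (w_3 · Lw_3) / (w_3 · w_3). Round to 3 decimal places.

6.000

w1 = Lv₀ = (2·1 + 2·1; 2·1 + 5·1) = (4, 7)
w2 = Lw1 = (2·4 + 2·7; 2·4 + 5·7) = (22, 43)
w3 = Lw2 = (130, 259)
Lw3 = (778, 1555)
w3·Lw3 = 130·778 + 259·1555 = 503885; w3·w3 = 130·130 + 259·259 = 83981
λ ≈ 503885/83981 = 6.000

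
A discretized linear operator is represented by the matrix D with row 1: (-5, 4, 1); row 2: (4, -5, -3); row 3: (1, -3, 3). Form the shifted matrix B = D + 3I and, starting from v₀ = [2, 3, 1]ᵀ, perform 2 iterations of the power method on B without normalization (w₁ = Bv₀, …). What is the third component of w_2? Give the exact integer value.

B = D + 3I has rows (-2, 4, 1); (4, -2, -3); (1, -3, 6)
w1 = Bv₀ = ((-2)·2 + 4·3 + 1·1; 4·2 + (-2)·3 + (-3)·1; 1·2 + (-3)·3 + 6·1) = (9, -1, -1)
w2 = Bw1 = ((-2)·9 + 4·(-1) + 1·(-1); 4·9 + (-2)·(-1) + (-3)·(-1); 1·9 + (-3)·(-1) + 6·(-1)) = (-23, 41, 6)
Requested component of w2: 6

6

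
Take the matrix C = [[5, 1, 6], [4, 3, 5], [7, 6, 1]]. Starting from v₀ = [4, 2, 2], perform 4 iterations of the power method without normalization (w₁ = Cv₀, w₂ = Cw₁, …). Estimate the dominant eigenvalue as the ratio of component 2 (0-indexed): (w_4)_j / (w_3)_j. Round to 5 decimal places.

12.39638

w1 = Cv₀ = (5·4 + 1·2 + 6·2; 4·4 + 3·2 + 5·2; 7·4 + 6·2 + 1·2) = (34, 32, 42)
w2 = Cw1 = (5·34 + 1·32 + 6·42; 4·34 + 3·32 + 5·42; 7·34 + 6·32 + 1·42) = (454, 442, 472)
w3 = Cw2 = (5544, 5502, 6302)
w4 = Cw3 = (71034, 70192, 78122)
Ratio at component: 78122 / 6302 = 12.39638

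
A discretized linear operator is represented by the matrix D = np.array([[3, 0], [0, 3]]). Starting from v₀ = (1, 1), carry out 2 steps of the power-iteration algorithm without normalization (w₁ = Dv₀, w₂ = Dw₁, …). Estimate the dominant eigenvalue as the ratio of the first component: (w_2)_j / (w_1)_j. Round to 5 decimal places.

w1 = Dv₀ = (3, 3)
w2 = Dw1 = (9, 9)
Ratio at component: 9 / 3 = 3.00000

3.00000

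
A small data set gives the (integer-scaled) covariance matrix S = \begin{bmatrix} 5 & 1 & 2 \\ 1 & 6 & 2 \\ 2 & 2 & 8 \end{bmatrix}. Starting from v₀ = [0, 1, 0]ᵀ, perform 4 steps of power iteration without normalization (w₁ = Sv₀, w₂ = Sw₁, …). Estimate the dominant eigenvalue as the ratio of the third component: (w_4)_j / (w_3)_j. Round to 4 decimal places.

w1 = Sv₀ = (5·0 + 1·1 + 2·0; 1·0 + 6·1 + 2·0; 2·0 + 2·1 + 8·0) = (1, 6, 2)
w2 = Sw1 = (5·1 + 1·6 + 2·2; 1·1 + 6·6 + 2·2; 2·1 + 2·6 + 8·2) = (15, 41, 30)
w3 = Sw2 = (176, 321, 352)
w4 = Sw3 = (1905, 2806, 3810)
Ratio at component: 3810 / 352 = 10.8239

λ ≈ 10.8239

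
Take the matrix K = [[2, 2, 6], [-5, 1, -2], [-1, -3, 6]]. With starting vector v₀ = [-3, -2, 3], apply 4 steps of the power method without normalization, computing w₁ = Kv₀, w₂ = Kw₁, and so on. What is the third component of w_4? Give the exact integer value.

w1 = Kv₀ = (8, 7, 27)
w2 = Kw1 = (192, -87, 133)
w3 = Kw2 = (1008, -1313, 867)
w4 = Kw3 = (4592, -8087, 8133)
The requested component of w4 is 8133.

8133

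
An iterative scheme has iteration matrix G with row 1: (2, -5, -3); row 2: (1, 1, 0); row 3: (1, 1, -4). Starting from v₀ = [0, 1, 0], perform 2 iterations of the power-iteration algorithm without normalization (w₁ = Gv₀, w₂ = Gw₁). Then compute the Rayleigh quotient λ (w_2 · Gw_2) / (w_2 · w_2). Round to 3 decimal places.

-0.337

w1 = Gv₀ = (-5, 1, 1)
w2 = Gw1 = (-18, -4, -8)
Gw2 = (8, -22, 10)
w2·Gw2 = (-18)·8 + (-4)·(-22) + (-8)·10 = -136; w2·w2 = (-18)·(-18) + (-4)·(-4) + (-8)·(-8) = 404
λ ≈ -136/404 = -0.337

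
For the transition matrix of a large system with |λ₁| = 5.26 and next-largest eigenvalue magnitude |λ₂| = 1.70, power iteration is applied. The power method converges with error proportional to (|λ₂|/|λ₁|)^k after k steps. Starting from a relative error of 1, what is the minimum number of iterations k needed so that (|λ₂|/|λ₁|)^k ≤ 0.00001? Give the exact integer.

11

|λ₂/λ₁| = 1.70/5.26 = 0.32319
Need k ≥ ln(0.00001) / ln(0.32319) = -11.5129 / -1.1295 ≈ 10.193
Smallest integer k satisfying the bound: 11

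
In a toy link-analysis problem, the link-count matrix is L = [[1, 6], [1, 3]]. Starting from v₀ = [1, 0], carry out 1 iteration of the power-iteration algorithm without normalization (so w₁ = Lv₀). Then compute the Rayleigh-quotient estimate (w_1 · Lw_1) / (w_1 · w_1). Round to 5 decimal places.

5.50000

w1 = Lv₀ = (1·1 + 6·0; 1·1 + 3·0) = (1, 1)
Lw1 = (7, 4)
w1·Lw1 = 1·7 + 1·4 = 11; w1·w1 = 1·1 + 1·1 = 2
λ ≈ 11/2 = 5.50000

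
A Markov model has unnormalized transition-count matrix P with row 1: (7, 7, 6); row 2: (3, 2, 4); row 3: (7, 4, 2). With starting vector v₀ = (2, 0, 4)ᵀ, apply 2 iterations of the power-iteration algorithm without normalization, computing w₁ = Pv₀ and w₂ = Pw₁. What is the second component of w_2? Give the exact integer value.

w1 = Pv₀ = (7·2 + 7·0 + 6·4; 3·2 + 2·0 + 4·4; 7·2 + 4·0 + 2·4) = (38, 22, 22)
w2 = Pw1 = (7·38 + 7·22 + 6·22; 3·38 + 2·22 + 4·22; 7·38 + 4·22 + 2·22) = (552, 246, 398)
The requested component of w2 is 246.

246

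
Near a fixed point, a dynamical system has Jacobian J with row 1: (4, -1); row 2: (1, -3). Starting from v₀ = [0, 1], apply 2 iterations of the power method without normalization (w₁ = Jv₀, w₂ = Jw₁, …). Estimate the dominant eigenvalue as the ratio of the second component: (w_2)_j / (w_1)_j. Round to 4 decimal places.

λ ≈ -2.6667

w1 = Jv₀ = (4·0 + (-1)·1; 1·0 + (-3)·1) = (-1, -3)
w2 = Jw1 = (4·(-1) + (-1)·(-3); 1·(-1) + (-3)·(-3)) = (-1, 8)
Ratio at component: 8 / -3 = -2.6667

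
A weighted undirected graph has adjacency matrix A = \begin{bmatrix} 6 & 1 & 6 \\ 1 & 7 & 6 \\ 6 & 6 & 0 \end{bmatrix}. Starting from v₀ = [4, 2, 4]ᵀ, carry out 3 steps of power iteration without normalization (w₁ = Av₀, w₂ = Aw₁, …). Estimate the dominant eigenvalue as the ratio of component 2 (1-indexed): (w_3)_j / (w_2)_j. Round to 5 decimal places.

w1 = Av₀ = (6·4 + 1·2 + 6·4; 1·4 + 7·2 + 6·4; 6·4 + 6·2 + 0·4) = (50, 42, 36)
w2 = Aw1 = (6·50 + 1·42 + 6·36; 1·50 + 7·42 + 6·36; 6·50 + 6·42 + 0·36) = (558, 560, 552)
w3 = Aw2 = (7220, 7790, 6708)
Ratio at component: 7790 / 560 = 13.91071

λ ≈ 13.91071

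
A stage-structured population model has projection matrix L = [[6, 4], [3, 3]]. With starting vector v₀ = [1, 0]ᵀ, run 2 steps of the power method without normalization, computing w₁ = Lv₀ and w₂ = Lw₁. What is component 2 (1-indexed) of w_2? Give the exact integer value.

w1 = Lv₀ = (6, 3)
w2 = Lw1 = (48, 27)
The requested component of w2 is 27.

27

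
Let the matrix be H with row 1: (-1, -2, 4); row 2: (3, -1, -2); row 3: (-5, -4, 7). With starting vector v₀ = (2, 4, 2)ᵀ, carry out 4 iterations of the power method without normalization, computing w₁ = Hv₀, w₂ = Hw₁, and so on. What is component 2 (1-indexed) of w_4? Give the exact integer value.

w1 = Hv₀ = (-2, -2, -12)
w2 = Hw1 = (-42, 20, -66)
w3 = Hw2 = (-262, -14, -332)
w4 = Hw3 = (-1038, -108, -958)
The requested component of w4 is -108.

-108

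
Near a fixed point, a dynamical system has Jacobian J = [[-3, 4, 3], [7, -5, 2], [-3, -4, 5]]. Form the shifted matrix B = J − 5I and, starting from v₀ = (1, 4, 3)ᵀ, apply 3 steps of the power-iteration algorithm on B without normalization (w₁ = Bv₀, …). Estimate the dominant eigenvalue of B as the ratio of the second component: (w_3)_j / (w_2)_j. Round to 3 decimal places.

B = J − 5I has rows (-8, 4, 3); (7, -10, 2); (-3, -4, 0)
w1 = Bv₀ = ((-8)·1 + 4·4 + 3·3; 7·1 + (-10)·4 + 2·3; (-3)·1 + (-4)·4 + 0·3) = (17, -27, -19)
w2 = Bw1 = ((-8)·17 + 4·(-27) + 3·(-19); 7·17 + (-10)·(-27) + 2·(-19); (-3)·17 + (-4)·(-27) + 0·(-19)) = (-301, 351, 57)
w3 = Bw2 = (3983, -5503, -501)
Ratio: -5503/351 = -15.678

μ ≈ -15.678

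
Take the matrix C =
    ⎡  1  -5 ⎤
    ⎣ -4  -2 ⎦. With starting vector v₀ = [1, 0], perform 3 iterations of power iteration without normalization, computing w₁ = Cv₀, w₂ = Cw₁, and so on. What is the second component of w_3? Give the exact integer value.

w1 = Cv₀ = (1, -4)
w2 = Cw1 = (21, 4)
w3 = Cw2 = (1, -92)
The requested component of w3 is -92.

-92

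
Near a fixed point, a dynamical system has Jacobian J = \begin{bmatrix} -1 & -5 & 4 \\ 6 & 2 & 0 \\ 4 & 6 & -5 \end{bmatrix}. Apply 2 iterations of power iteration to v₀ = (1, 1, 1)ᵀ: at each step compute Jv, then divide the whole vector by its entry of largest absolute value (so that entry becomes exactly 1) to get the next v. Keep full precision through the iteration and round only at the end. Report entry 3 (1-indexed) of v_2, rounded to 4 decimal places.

-0.8333

Jv0 = (-2.00000, 8.00000, 5.00000); divide by 8.00000 → v1 = (-0.25000, 1.00000, 0.62500)
Jv1 = (-2.25000, 0.50000, 1.87500); divide by -2.25000 → v2 = (1.00000, -0.22222, -0.83333)
Requested entry of v2: 15/-18 = -0.8333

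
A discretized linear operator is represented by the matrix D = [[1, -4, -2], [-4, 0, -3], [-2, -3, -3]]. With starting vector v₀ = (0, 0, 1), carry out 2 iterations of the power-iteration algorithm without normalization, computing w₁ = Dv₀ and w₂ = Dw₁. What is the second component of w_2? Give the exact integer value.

w1 = Dv₀ = (1·0 + (-4)·0 + (-2)·1; (-4)·0 + 0·0 + (-3)·1; (-2)·0 + (-3)·0 + (-3)·1) = (-2, -3, -3)
w2 = Dw1 = (1·(-2) + (-4)·(-3) + (-2)·(-3); (-4)·(-2) + 0·(-3) + (-3)·(-3); (-2)·(-2) + (-3)·(-3) + (-3)·(-3)) = (16, 17, 22)
The requested component of w2 is 17.

17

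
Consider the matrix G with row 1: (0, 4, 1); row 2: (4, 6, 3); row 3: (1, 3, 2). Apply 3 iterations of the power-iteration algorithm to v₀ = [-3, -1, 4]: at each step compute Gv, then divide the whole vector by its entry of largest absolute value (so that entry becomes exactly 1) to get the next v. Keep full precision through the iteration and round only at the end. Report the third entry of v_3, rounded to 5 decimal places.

Gv0 = (0.000000, -6.000000, 2.000000); divide by -6.000000 → v1 = (0.000000, 1.000000, -0.333333)
Gv1 = (3.666667, 5.000000, 2.333333); divide by 5.000000 → v2 = (0.733333, 1.000000, 0.466667)
Gv2 = (4.466667, 10.333333, 4.666667); divide by 10.333333 → v3 = (0.432258, 1.000000, 0.451613)
Requested entry of v3: -140/-310 = 0.45161

0.45161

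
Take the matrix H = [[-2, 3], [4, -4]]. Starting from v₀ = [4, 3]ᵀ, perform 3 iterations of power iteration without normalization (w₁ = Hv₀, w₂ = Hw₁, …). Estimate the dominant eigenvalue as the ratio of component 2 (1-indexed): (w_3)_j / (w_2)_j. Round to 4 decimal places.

w1 = Hv₀ = ((-2)·4 + 3·3; 4·4 + (-4)·3) = (1, 4)
w2 = Hw1 = ((-2)·1 + 3·4; 4·1 + (-4)·4) = (10, -12)
w3 = Hw2 = (-56, 88)
Ratio at component: 88 / -12 = -7.3333

λ ≈ -7.3333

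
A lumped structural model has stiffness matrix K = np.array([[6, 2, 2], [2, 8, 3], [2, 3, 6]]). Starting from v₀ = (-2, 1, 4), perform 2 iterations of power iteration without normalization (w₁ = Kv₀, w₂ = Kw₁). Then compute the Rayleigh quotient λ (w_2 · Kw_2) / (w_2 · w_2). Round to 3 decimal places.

11.142

w1 = Kv₀ = (-2, 16, 23)
w2 = Kw1 = (66, 193, 182)
Kw2 = (1146, 2222, 1803)
w2·Kw2 = 66·1146 + 193·2222 + 182·1803 = 832628; w2·w2 = 66·66 + 193·193 + 182·182 = 74729
λ ≈ 832628/74729 = 11.142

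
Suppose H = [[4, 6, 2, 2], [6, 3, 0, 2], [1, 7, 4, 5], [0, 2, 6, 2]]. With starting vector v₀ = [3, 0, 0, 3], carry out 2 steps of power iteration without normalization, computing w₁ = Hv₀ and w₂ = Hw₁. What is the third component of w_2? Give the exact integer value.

w1 = Hv₀ = (18, 24, 18, 6)
w2 = Hw1 = (264, 192, 288, 168)
The requested component of w2 is 288.

288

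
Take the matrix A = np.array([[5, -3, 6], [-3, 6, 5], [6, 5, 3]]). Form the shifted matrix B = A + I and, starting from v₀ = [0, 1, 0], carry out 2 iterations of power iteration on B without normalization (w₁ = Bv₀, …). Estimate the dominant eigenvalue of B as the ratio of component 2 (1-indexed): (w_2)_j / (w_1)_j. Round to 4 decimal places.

B = A + I has rows (6, -3, 6); (-3, 7, 5); (6, 5, 4)
w1 = Bv₀ = (-3, 7, 5)
w2 = Bw1 = (-9, 83, 37)
Ratio: 83/7 = 11.8571

μ ≈ 11.8571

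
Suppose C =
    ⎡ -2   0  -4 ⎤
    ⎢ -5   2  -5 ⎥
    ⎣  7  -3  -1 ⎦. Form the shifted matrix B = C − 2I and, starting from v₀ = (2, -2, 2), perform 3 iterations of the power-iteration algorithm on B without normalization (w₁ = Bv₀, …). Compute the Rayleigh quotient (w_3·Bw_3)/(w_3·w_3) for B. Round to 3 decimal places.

μ ≈ -5.625

B = C − 2I has rows (-4, 0, -4); (-5, 0, -5); (7, -3, -3)
w1 = Bv₀ = ((-4)·2 + 0·(-2) + (-4)·2; (-5)·2 + 0·(-2) + (-5)·2; 7·2 + (-3)·(-2) + (-3)·2) = (-16, -20, 14)
w2 = Bw1 = ((-4)·(-16) + 0·(-20) + (-4)·14; (-5)·(-16) + 0·(-20) + (-5)·14; 7·(-16) + (-3)·(-20) + (-3)·14) = (8, 10, -94)
w3 = Bw2 = (344, 430, 308)
Bw3 = (-2608, -3260, 194)
w3·Bw3 = -2239200; w3·w3 = 398100; μ ≈ -2239200/398100 = -5.625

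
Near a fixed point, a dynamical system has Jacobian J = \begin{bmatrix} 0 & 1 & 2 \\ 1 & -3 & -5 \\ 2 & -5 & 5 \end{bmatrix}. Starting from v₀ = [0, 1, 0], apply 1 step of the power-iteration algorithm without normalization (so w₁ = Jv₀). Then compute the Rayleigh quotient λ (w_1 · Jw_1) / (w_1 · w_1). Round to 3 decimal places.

w1 = Jv₀ = (0·0 + 1·1 + 2·0; 1·0 + (-3)·1 + (-5)·0; 2·0 + (-5)·1 + 5·0) = (1, -3, -5)
Jw1 = (-13, 35, -8)
w1·Jw1 = 1·(-13) + (-3)·35 + (-5)·(-8) = -78; w1·w1 = 1·1 + (-3)·(-3) + (-5)·(-5) = 35
λ ≈ -78/35 = -2.229

-2.229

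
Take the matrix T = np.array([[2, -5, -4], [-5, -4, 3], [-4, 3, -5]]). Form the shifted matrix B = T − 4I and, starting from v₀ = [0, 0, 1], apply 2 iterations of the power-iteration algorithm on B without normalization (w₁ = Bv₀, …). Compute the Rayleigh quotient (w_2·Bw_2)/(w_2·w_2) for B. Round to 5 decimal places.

B = T − 4I has rows (-2, -5, -4); (-5, -8, 3); (-4, 3, -9)
w1 = Bv₀ = (-4, 3, -9)
w2 = Bw1 = (29, -31, 106)
Bw2 = (-327, 421, -1163)
w2·Bw2 = -145812; w2·w2 = 13038; μ ≈ -145812/13038 = -11.18362

μ ≈ -11.18362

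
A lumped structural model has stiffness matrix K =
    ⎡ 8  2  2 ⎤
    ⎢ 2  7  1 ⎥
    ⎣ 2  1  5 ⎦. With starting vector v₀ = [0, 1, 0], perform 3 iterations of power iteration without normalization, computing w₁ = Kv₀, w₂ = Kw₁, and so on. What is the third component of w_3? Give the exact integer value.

w1 = Kv₀ = (2, 7, 1)
w2 = Kw1 = (32, 54, 16)
w3 = Kw2 = (396, 458, 198)
The requested component of w3 is 198.

198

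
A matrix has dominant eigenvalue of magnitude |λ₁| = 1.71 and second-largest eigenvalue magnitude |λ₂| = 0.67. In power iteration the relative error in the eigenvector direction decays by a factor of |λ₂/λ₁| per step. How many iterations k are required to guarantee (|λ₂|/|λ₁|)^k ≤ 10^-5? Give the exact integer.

|λ₂/λ₁| = 0.67/1.71 = 0.39181
Need k ≥ ln(10^-5) / ln(0.39181) = -11.5129 / -0.9370 ≈ 12.287
Smallest integer k satisfying the bound: 13

13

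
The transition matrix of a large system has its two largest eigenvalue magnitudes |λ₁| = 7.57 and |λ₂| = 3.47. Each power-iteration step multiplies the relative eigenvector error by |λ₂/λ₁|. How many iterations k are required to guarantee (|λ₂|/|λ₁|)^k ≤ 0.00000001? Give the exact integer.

|λ₂/λ₁| = 3.47/7.57 = 0.45839
Need k ≥ ln(0.00000001) / ln(0.45839) = -18.4207 / -0.7800 ≈ 23.615
Smallest integer k satisfying the bound: 24

24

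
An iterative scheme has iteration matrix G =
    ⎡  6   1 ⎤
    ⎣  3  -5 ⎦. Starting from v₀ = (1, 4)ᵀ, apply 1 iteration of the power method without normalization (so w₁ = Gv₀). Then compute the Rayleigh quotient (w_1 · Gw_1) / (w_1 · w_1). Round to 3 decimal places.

w1 = Gv₀ = (6·1 + 1·4; 3·1 + (-5)·4) = (10, -17)
Gw1 = (43, 115)
w1·Gw1 = 10·43 + (-17)·115 = -1525; w1·w1 = 10·10 + (-17)·(-17) = 389
λ ≈ -1525/389 = -3.920

λ ≈ -3.920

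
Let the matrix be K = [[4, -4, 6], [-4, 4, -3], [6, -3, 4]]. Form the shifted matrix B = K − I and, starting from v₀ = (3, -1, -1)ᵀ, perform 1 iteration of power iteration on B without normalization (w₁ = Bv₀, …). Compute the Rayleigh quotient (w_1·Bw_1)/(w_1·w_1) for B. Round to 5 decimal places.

μ ≈ 9.73114

B = K − I has rows (3, -4, 6); (-4, 3, -3); (6, -3, 3)
w1 = Bv₀ = (3·3 + (-4)·(-1) + 6·(-1); (-4)·3 + 3·(-1) + (-3)·(-1); 6·3 + (-3)·(-1) + 3·(-1)) = (7, -12, 18)
Bw1 = (177, -118, 132)
w1·Bw1 = 5031; w1·w1 = 517; μ ≈ 5031/517 = 9.73114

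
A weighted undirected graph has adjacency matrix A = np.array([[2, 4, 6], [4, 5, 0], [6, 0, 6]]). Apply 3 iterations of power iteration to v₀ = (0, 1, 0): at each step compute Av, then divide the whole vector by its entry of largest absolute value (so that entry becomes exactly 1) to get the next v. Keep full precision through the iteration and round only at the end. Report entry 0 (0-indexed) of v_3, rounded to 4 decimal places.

Av0 = (4.00000, 5.00000, 0.00000); divide by 5.00000 → v1 = (0.80000, 1.00000, 0.00000)
Av1 = (5.60000, 8.20000, 4.80000); divide by 8.20000 → v2 = (0.68293, 1.00000, 0.58537)
Av2 = (8.87805, 7.73171, 7.60976); divide by 8.87805 → v3 = (1.00000, 0.87088, 0.85714)
Requested entry of v3: 364/364 = 1.0000

1.0000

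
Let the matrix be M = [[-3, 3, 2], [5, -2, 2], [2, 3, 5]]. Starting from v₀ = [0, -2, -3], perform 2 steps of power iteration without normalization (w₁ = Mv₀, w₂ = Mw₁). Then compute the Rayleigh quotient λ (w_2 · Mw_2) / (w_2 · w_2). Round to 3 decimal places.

w1 = Mv₀ = (-12, -2, -21)
w2 = Mw1 = (-12, -98, -135)
Mw2 = (-528, -134, -993)
w2·Mw2 = (-12)·(-528) + (-98)·(-134) + (-135)·(-993) = 153523; w2·w2 = (-12)·(-12) + (-98)·(-98) + (-135)·(-135) = 27973
λ ≈ 153523/27973 = 5.488

λ ≈ 5.488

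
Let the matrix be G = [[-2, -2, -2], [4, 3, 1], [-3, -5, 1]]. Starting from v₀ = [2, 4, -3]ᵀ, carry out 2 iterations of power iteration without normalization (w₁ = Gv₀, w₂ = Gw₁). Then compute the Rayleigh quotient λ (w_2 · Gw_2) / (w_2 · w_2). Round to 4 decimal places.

w1 = Gv₀ = (-6, 17, -29)
w2 = Gw1 = (36, -2, -96)
Gw2 = (124, 42, -194)
w2·Gw2 = 36·124 + (-2)·42 + (-96)·(-194) = 23004; w2·w2 = 36·36 + (-2)·(-2) + (-96)·(-96) = 10516
λ ≈ 23004/10516 = 2.1875

λ ≈ 2.1875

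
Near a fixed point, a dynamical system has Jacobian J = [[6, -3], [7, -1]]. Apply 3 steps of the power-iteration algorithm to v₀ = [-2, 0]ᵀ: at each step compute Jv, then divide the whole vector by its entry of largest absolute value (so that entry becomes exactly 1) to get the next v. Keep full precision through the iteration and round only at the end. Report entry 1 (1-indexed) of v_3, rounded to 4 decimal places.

-0.2143

Jv0 = (-12.00000, -14.00000); divide by -14.00000 → v1 = (0.85714, 1.00000)
Jv1 = (2.14286, 5.00000); divide by 5.00000 → v2 = (0.42857, 1.00000)
Jv2 = (-0.42857, 2.00000); divide by 2.00000 → v3 = (-0.21429, 1.00000)
Requested entry of v3: 30/-140 = -0.2143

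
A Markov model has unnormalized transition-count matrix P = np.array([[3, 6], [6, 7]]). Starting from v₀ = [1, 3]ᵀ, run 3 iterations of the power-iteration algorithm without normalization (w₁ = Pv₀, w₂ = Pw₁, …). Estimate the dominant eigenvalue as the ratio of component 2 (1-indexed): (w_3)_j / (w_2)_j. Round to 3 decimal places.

λ ≈ 11.286

w1 = Pv₀ = (3·1 + 6·3; 6·1 + 7·3) = (21, 27)
w2 = Pw1 = (3·21 + 6·27; 6·21 + 7·27) = (225, 315)
w3 = Pw2 = (2565, 3555)
Ratio at component: 3555 / 315 = 11.286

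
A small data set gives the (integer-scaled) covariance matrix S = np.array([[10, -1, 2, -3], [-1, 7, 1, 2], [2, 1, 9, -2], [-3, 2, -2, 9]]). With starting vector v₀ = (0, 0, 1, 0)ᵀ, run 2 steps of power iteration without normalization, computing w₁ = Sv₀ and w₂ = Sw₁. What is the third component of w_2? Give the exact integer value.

w1 = Sv₀ = (10·0 + (-1)·0 + 2·1 + (-3)·0; (-1)·0 + 7·0 + 1·1 + 2·0; 2·0 + 1·0 + 9·1 + (-2)·0; (-3)·0 + 2·0 + (-2)·1 + 9·0) = (2, 1, 9, -2)
w2 = Sw1 = (10·2 + (-1)·1 + 2·9 + (-3)·(-2); (-1)·2 + 7·1 + 1·9 + 2·(-2); 2·2 + 1·1 + 9·9 + (-2)·(-2); (-3)·2 + 2·1 + (-2)·9 + 9·(-2)) = (43, 10, 90, -40)
The requested component of w2 is 90.

90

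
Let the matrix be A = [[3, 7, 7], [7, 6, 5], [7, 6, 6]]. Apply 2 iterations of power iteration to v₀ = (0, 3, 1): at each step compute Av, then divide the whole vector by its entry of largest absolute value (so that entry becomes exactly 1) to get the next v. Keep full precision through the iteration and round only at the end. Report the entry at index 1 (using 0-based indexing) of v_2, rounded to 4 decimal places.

Av0 = (28.00000, 23.00000, 24.00000); divide by 28.00000 → v1 = (1.00000, 0.82143, 0.85714)
Av1 = (14.75000, 16.21429, 17.07143); divide by 17.07143 → v2 = (0.86402, 0.94979, 1.00000)
Requested entry of v2: 454/478 = 0.9498

0.9498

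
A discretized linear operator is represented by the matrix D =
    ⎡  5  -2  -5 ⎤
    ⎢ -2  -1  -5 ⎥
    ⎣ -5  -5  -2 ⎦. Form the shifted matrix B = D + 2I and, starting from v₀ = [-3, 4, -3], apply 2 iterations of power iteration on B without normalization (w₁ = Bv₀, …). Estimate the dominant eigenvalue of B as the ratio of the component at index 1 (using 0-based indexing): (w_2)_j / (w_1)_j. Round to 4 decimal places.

3.1200

B = D + 2I has rows (7, -2, -5); (-2, 1, -5); (-5, -5, 0)
w1 = Bv₀ = (7·(-3) + (-2)·4 + (-5)·(-3); (-2)·(-3) + 1·4 + (-5)·(-3); (-5)·(-3) + (-5)·4 + 0·(-3)) = (-14, 25, -5)
w2 = Bw1 = (7·(-14) + (-2)·25 + (-5)·(-5); (-2)·(-14) + 1·25 + (-5)·(-5); (-5)·(-14) + (-5)·25 + 0·(-5)) = (-123, 78, -55)
Ratio: 78/25 = 3.1200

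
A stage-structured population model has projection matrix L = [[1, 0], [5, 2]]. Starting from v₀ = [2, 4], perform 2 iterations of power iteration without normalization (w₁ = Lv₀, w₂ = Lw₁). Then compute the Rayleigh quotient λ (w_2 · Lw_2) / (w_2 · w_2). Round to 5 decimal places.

λ ≈ 2.21509

w1 = Lv₀ = (1·2 + 0·4; 5·2 + 2·4) = (2, 18)
w2 = Lw1 = (1·2 + 0·18; 5·2 + 2·18) = (2, 46)
Lw2 = (2, 102)
w2·Lw2 = 2·2 + 46·102 = 4696; w2·w2 = 2·2 + 46·46 = 2120
λ ≈ 4696/2120 = 2.21509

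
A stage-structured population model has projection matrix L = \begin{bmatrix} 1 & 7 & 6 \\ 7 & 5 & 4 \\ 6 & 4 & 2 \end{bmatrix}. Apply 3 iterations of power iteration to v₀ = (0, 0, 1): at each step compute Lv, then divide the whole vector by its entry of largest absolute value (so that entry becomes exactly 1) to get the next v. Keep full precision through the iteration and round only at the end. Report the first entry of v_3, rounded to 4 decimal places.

0.9732

Lv0 = (6.00000, 4.00000, 2.00000); divide by 6.00000 → v1 = (1.00000, 0.66667, 0.33333)
Lv1 = (7.66667, 11.66667, 9.33333); divide by 11.66667 → v2 = (0.65714, 1.00000, 0.80000)
Lv2 = (12.45714, 12.80000, 9.54286); divide by 12.80000 → v3 = (0.97321, 1.00000, 0.74554)
Requested entry of v3: 872/896 = 0.9732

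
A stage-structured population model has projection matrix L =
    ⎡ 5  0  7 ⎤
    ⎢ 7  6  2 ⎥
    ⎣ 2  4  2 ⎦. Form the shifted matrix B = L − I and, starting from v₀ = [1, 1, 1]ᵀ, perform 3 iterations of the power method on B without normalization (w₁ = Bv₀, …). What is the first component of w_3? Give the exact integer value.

B = L − I has rows (4, 0, 7); (7, 5, 2); (2, 4, 1)
w1 = Bv₀ = (4·1 + 0·1 + 7·1; 7·1 + 5·1 + 2·1; 2·1 + 4·1 + 1·1) = (11, 14, 7)
w2 = Bw1 = (4·11 + 0·14 + 7·7; 7·11 + 5·14 + 2·7; 2·11 + 4·14 + 1·7) = (93, 161, 85)
w3 = Bw2 = (967, 1626, 915)
Requested component of w3: 967

967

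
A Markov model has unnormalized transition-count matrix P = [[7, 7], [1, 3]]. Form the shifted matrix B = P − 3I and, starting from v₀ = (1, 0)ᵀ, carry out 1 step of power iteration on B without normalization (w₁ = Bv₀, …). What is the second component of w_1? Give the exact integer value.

B = P − 3I has rows (4, 7); (1, 0)
w1 = Bv₀ = (4·1 + 7·0; 1·1 + 0·0) = (4, 1)
Requested component of w1: 1

1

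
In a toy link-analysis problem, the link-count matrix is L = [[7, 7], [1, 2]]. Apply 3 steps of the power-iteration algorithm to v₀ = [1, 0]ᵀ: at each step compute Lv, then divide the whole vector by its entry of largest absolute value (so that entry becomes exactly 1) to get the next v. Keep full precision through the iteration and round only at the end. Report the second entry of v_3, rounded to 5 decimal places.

0.16264

Lv0 = (7.000000, 1.000000); divide by 7.000000 → v1 = (1.000000, 0.142857)
Lv1 = (8.000000, 1.285714); divide by 8.000000 → v2 = (1.000000, 0.160714)
Lv2 = (8.125000, 1.321429); divide by 8.125000 → v3 = (1.000000, 0.162637)
Requested entry of v3: 74/455 = 0.16264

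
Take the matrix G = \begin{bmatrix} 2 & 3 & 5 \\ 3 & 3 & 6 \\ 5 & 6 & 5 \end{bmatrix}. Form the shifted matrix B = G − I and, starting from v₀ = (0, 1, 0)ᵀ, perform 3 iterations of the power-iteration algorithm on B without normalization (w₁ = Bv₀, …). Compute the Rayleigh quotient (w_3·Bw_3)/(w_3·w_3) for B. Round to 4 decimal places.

μ ≈ 12.0757

B = G − I has rows (1, 3, 5); (3, 2, 6); (5, 6, 4)
w1 = Bv₀ = (1·0 + 3·1 + 5·0; 3·0 + 2·1 + 6·0; 5·0 + 6·1 + 4·0) = (3, 2, 6)
w2 = Bw1 = (1·3 + 3·2 + 5·6; 3·3 + 2·2 + 6·6; 5·3 + 6·2 + 4·6) = (39, 49, 51)
w3 = Bw2 = (441, 521, 693)
Bw3 = (5469, 6523, 8103)
w3·Bw3 = 11425691; w3·w3 = 946171; μ ≈ 11425691/946171 = 12.0757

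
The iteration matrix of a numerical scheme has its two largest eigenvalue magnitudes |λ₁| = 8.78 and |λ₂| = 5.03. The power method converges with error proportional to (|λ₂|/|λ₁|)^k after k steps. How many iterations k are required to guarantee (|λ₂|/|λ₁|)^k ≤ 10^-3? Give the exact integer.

|λ₂/λ₁| = 5.03/8.78 = 0.57289
Need k ≥ ln(10^-3) / ln(0.57289) = -6.9078 / -0.5571 ≈ 12.400
Smallest integer k satisfying the bound: 13

13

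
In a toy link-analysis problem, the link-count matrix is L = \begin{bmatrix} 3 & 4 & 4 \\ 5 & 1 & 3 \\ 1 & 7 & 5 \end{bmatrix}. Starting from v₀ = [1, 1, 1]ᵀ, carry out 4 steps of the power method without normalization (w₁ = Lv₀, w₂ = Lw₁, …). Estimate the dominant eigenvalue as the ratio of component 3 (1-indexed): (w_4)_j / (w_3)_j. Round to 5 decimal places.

w1 = Lv₀ = (3·1 + 4·1 + 4·1; 5·1 + 1·1 + 3·1; 1·1 + 7·1 + 5·1) = (11, 9, 13)
w2 = Lw1 = (3·11 + 4·9 + 4·13; 5·11 + 1·9 + 3·13; 1·11 + 7·9 + 5·13) = (121, 103, 139)
w3 = Lw2 = (1331, 1125, 1537)
w4 = Lw3 = (14641, 12391, 16891)
Ratio at component: 16891 / 1537 = 10.98959

10.98959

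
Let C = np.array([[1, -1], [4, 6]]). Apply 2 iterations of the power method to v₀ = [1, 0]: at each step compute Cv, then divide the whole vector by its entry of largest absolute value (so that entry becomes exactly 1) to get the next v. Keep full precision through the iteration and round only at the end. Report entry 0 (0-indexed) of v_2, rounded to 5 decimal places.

-0.10714

Cv0 = (1.000000, 4.000000); divide by 4.000000 → v1 = (0.250000, 1.000000)
Cv1 = (-0.750000, 7.000000); divide by 7.000000 → v2 = (-0.107143, 1.000000)
Requested entry of v2: -3/28 = -0.10714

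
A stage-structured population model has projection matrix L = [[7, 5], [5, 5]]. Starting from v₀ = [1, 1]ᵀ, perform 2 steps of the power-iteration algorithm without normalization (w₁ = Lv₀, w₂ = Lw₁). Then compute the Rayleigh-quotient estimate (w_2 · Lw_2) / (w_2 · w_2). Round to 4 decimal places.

11.0990

w1 = Lv₀ = (12, 10)
w2 = Lw1 = (134, 110)
Lw2 = (1488, 1220)
w2·Lw2 = 134·1488 + 110·1220 = 333592; w2·w2 = 134·134 + 110·110 = 30056
λ ≈ 333592/30056 = 11.0990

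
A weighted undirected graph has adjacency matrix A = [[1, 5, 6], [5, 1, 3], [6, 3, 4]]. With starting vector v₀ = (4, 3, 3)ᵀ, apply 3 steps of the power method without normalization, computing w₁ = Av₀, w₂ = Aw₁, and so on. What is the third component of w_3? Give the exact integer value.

w1 = Av₀ = (1·4 + 5·3 + 6·3; 5·4 + 1·3 + 3·3; 6·4 + 3·3 + 4·3) = (37, 32, 45)
w2 = Aw1 = (1·37 + 5·32 + 6·45; 5·37 + 1·32 + 3·45; 6·37 + 3·32 + 4·45) = (467, 352, 498)
w3 = Aw2 = (5215, 4181, 5850)
The requested component of w3 is 5850.

5850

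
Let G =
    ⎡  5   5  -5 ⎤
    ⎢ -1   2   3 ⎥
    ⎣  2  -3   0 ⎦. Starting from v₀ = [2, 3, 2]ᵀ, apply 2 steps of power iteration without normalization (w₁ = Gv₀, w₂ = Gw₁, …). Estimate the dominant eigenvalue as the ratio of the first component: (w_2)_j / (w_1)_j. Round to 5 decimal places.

w1 = Gv₀ = (15, 10, -5)
w2 = Gw1 = (150, -10, 0)
Ratio at component: 150 / 15 = 10.00000

λ ≈ 10.00000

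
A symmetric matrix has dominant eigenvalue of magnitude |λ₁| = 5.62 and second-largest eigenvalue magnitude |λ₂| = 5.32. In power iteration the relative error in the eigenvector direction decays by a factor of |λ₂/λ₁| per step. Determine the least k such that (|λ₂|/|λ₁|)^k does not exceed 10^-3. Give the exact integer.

|λ₂/λ₁| = 5.32/5.62 = 0.94662
Need k ≥ ln(10^-3) / ln(0.94662) = -6.9078 / -0.0549 ≈ 125.920
Smallest integer k satisfying the bound: 126

126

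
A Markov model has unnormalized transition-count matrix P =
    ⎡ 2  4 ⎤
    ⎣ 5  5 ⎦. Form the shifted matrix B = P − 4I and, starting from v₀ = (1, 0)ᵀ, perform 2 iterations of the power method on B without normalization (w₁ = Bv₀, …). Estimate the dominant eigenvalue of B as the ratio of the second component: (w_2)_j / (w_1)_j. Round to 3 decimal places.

-1.000

B = P − 4I has rows (-2, 4); (5, 1)
w1 = Bv₀ = (-2, 5)
w2 = Bw1 = (24, -5)
Ratio: -5/5 = -1.000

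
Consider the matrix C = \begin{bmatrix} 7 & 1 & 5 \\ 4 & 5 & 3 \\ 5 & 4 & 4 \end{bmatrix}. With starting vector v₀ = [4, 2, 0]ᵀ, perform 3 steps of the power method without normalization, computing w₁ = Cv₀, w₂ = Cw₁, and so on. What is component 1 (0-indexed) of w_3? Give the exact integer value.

w1 = Cv₀ = (30, 26, 28)
w2 = Cw1 = (376, 334, 366)
w3 = Cw2 = (4796, 4272, 4680)
The requested component of w3 is 4272.

4272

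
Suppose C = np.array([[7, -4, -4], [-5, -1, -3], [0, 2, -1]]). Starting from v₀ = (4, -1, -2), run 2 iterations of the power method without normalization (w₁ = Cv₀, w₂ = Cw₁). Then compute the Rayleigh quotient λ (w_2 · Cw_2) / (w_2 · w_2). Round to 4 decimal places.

w1 = Cv₀ = (7·4 + (-4)·(-1) + (-4)·(-2); (-5)·4 + (-1)·(-1) + (-3)·(-2); 0·4 + 2·(-1) + (-1)·(-2)) = (40, -13, 0)
w2 = Cw1 = (7·40 + (-4)·(-13) + (-4)·0; (-5)·40 + (-1)·(-13) + (-3)·0; 0·40 + 2·(-13) + (-1)·0) = (332, -187, -26)
Cw2 = (3176, -1395, -348)
w2·Cw2 = 332·3176 + (-187)·(-1395) + (-26)·(-348) = 1324345; w2·w2 = 332·332 + (-187)·(-187) + (-26)·(-26) = 145869
λ ≈ 1324345/145869 = 9.0790

λ ≈ 9.0790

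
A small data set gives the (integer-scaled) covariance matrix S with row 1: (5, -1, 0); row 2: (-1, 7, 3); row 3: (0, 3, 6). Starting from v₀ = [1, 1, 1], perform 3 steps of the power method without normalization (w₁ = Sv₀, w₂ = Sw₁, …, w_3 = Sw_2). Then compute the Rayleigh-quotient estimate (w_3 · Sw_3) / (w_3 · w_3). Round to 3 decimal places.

w1 = Sv₀ = (4, 9, 9)
w2 = Sw1 = (11, 86, 81)
w3 = Sw2 = (-31, 834, 744)
Sw3 = (-989, 8101, 6966)
w3·Sw3 = (-31)·(-989) + 834·8101 + 744·6966 = 11969597; w3·w3 = (-31)·(-31) + 834·834 + 744·744 = 1250053
λ ≈ 11969597/1250053 = 9.575

λ ≈ 9.575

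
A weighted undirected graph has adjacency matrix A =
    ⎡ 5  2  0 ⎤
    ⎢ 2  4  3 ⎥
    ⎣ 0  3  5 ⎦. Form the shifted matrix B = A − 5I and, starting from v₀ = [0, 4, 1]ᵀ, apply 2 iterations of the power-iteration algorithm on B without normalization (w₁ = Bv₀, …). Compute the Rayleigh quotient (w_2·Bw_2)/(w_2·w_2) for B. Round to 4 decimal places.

μ ≈ -1.4837

B = A − 5I has rows (0, 2, 0); (2, -1, 3); (0, 3, 0)
w1 = Bv₀ = (8, -1, 12)
w2 = Bw1 = (-2, 53, -3)
Bw2 = (106, -66, 159)
w2·Bw2 = -4187; w2·w2 = 2822; μ ≈ -4187/2822 = -1.4837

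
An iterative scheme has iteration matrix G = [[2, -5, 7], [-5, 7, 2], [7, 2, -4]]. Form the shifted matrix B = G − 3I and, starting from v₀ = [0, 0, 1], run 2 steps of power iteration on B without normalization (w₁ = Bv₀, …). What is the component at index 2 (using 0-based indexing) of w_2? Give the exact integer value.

B = G − 3I has rows (-1, -5, 7); (-5, 4, 2); (7, 2, -7)
w1 = Bv₀ = (7, 2, -7)
w2 = Bw1 = (-66, -41, 102)
Requested component of w2: 102

102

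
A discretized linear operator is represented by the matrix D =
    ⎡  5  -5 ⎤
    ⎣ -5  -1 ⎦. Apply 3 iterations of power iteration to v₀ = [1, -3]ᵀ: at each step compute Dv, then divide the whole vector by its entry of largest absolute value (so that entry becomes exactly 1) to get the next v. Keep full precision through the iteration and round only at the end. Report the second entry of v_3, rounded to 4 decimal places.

Dv0 = (20.00000, -2.00000); divide by 20.00000 → v1 = (1.00000, -0.10000)
Dv1 = (5.50000, -4.90000); divide by 5.50000 → v2 = (1.00000, -0.89091)
Dv2 = (9.45455, -4.10909); divide by 9.45455 → v3 = (1.00000, -0.43462)
Requested entry of v3: -452/1040 = -0.4346

-0.4346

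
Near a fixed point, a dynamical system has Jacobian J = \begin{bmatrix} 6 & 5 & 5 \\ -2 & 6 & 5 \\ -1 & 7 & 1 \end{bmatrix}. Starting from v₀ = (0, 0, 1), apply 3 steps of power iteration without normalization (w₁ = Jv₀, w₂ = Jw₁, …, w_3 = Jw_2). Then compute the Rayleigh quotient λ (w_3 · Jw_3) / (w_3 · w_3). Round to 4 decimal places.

w1 = Jv₀ = (5, 5, 1)
w2 = Jw1 = (60, 25, 31)
w3 = Jw2 = (640, 185, 146)
Jw3 = (5495, 560, 801)
w3·Jw3 = 640·5495 + 185·560 + 146·801 = 3737346; w3·w3 = 640·640 + 185·185 + 146·146 = 465141
λ ≈ 3737346/465141 = 8.0349

λ ≈ 8.0349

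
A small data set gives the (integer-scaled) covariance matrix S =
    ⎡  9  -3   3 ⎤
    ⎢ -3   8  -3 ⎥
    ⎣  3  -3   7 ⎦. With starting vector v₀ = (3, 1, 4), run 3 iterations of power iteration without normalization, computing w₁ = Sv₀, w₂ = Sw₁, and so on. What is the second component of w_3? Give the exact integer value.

-5062

w1 = Sv₀ = (9·3 + (-3)·1 + 3·4; (-3)·3 + 8·1 + (-3)·4; 3·3 + (-3)·1 + 7·4) = (36, -13, 34)
w2 = Sw1 = (9·36 + (-3)·(-13) + 3·34; (-3)·36 + 8·(-13) + (-3)·34; 3·36 + (-3)·(-13) + 7·34) = (465, -314, 385)
w3 = Sw2 = (6282, -5062, 5032)
The requested component of w3 is -5062.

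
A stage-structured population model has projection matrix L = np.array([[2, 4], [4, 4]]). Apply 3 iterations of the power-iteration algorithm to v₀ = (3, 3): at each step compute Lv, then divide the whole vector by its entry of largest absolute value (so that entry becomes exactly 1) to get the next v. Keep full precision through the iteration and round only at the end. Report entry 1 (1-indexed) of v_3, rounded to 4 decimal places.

Lv0 = (18.00000, 24.00000); divide by 24.00000 → v1 = (0.75000, 1.00000)
Lv1 = (5.50000, 7.00000); divide by 7.00000 → v2 = (0.78571, 1.00000)
Lv2 = (5.57143, 7.14286); divide by 7.14286 → v3 = (0.78000, 1.00000)
Requested entry of v3: 936/1200 = 0.7800

0.7800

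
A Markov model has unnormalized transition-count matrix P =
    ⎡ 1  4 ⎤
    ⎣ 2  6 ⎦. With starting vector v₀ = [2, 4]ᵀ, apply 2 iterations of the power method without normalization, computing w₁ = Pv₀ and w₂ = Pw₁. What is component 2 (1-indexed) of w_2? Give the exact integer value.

w1 = Pv₀ = (1·2 + 4·4; 2·2 + 6·4) = (18, 28)
w2 = Pw1 = (1·18 + 4·28; 2·18 + 6·28) = (130, 204)
The requested component of w2 is 204.

204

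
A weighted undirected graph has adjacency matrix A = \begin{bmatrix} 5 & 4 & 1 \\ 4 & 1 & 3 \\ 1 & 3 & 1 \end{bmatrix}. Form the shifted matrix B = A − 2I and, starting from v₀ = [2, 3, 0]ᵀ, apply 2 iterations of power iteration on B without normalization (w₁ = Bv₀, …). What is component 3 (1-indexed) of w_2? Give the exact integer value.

22

B = A − 2I has rows (3, 4, 1); (4, -1, 3); (1, 3, -1)
w1 = Bv₀ = (3·2 + 4·3 + 1·0; 4·2 + (-1)·3 + 3·0; 1·2 + 3·3 + (-1)·0) = (18, 5, 11)
w2 = Bw1 = (3·18 + 4·5 + 1·11; 4·18 + (-1)·5 + 3·11; 1·18 + 3·5 + (-1)·11) = (85, 100, 22)
Requested component of w2: 22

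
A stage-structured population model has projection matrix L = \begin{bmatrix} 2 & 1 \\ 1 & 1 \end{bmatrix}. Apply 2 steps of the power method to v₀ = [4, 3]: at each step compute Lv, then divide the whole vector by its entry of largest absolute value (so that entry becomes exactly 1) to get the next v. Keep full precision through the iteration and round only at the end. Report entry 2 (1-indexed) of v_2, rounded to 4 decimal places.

0.6207

Lv0 = (11.00000, 7.00000); divide by 11.00000 → v1 = (1.00000, 0.63636)
Lv1 = (2.63636, 1.63636); divide by 2.63636 → v2 = (1.00000, 0.62069)
Requested entry of v2: 18/29 = 0.6207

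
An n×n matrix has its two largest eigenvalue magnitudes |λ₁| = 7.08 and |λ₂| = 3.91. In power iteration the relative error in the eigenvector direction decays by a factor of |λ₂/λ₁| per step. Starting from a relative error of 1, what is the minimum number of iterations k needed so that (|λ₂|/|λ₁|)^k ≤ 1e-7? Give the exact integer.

|λ₂/λ₁| = 3.91/7.08 = 0.55226
Need k ≥ ln(1e-7) / ln(0.55226) = -16.1181 / -0.5937 ≈ 27.147
Smallest integer k satisfying the bound: 28

28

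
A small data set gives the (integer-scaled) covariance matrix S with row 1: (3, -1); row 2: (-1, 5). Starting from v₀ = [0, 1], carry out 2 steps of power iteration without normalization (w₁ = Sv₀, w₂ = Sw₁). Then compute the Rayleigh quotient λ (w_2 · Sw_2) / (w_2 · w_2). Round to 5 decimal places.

w1 = Sv₀ = (-1, 5)
w2 = Sw1 = (-8, 26)
Sw2 = (-50, 138)
w2·Sw2 = (-8)·(-50) + 26·138 = 3988; w2·w2 = (-8)·(-8) + 26·26 = 740
λ ≈ 3988/740 = 5.38919

λ ≈ 5.38919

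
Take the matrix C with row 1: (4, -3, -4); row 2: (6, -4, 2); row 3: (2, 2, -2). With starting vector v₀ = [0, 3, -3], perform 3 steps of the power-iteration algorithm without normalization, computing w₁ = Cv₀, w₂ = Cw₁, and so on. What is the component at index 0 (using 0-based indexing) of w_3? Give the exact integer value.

-54

w1 = Cv₀ = (4·0 + (-3)·3 + (-4)·(-3); 6·0 + (-4)·3 + 2·(-3); 2·0 + 2·3 + (-2)·(-3)) = (3, -18, 12)
w2 = Cw1 = (4·3 + (-3)·(-18) + (-4)·12; 6·3 + (-4)·(-18) + 2·12; 2·3 + 2·(-18) + (-2)·12) = (18, 114, -54)
w3 = Cw2 = (-54, -456, 372)
The requested component of w3 is -54.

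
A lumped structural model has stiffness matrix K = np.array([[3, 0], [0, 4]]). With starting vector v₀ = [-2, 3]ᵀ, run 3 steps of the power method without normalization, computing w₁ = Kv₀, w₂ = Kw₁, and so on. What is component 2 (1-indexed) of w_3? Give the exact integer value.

192

w1 = Kv₀ = (-6, 12)
w2 = Kw1 = (-18, 48)
w3 = Kw2 = (-54, 192)
The requested component of w3 is 192.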